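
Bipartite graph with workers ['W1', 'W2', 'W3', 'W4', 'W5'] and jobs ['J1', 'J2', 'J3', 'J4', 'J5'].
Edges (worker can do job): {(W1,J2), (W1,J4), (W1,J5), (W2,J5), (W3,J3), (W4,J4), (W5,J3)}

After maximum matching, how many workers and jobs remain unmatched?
Unmatched: 1 workers, 1 jobs

Maximum matching size: 4
Workers: 5 total, 4 matched, 1 unmatched
Jobs: 5 total, 4 matched, 1 unmatched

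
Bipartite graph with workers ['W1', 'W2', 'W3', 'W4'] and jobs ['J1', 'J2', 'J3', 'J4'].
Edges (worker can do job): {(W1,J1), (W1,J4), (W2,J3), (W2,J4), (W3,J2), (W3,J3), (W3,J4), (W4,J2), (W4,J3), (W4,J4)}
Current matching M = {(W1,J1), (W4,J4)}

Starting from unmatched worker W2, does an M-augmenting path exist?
Yes: W2 → J4 → W4 → J2

An M-augmenting path alternates non-matching / matching edges, starting and ending at unmatched vertices.
Path: W2 → J4 → W4 → J2
(J2 is unmatched in M, so the path is augmenting.)
Flipping edges along this path would increase |M| from 2 to 3.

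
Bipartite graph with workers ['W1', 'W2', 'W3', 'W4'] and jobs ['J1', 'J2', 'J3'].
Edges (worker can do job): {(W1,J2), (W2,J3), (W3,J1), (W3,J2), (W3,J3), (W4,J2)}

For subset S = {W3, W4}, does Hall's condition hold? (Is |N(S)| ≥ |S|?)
Yes: |N(S)| = 3, |S| = 2

Subset S = {W3, W4}
Neighbors N(S) = {J1, J2, J3}

|N(S)| = 3, |S| = 2
Hall's condition: |N(S)| ≥ |S| is satisfied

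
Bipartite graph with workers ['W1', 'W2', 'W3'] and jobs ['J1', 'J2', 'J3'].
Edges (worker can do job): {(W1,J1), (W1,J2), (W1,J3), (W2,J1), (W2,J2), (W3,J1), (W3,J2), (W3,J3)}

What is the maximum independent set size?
Maximum independent set = 3

By König's theorem:
- Min vertex cover = Max matching = 3
- Max independent set = Total vertices - Min vertex cover
- Max independent set = 6 - 3 = 3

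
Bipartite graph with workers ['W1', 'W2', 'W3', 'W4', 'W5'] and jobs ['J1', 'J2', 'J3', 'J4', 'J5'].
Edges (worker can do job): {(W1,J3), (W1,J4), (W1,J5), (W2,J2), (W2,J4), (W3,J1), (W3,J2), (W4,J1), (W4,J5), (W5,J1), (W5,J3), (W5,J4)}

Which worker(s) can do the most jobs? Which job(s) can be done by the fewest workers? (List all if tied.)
Most versatile: W1, W5 (3 jobs); Least covered: J2, J3, J5 (2 workers)

Worker degrees (jobs they can do): W1:3, W2:2, W3:2, W4:2, W5:3
Job degrees (workers who can do it): J1:3, J2:2, J3:2, J4:3, J5:2

Maximum worker degree is 3, achieved by: W1, W5
Minimum job degree is 2, achieved by: J2, J3, J5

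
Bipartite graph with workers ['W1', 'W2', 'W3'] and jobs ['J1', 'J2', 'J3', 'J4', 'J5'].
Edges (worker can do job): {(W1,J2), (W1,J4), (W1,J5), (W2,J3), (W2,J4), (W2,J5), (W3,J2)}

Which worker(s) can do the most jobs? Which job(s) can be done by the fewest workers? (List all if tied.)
Most versatile: W1, W2 (3 jobs); Least covered: J1 (0 workers)

Worker degrees (jobs they can do): W1:3, W2:3, W3:1
Job degrees (workers who can do it): J1:0, J2:2, J3:1, J4:2, J5:2

Maximum worker degree is 3, achieved by: W1, W2
Minimum job degree is 0, achieved by: J1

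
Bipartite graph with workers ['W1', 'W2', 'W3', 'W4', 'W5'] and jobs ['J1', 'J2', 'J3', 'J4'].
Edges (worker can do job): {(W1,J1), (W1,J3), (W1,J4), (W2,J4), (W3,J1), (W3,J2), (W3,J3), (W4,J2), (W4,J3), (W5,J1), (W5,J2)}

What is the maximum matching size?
Maximum matching size = 4

Maximum matching: {(W1,J4), (W3,J2), (W4,J3), (W5,J1)}
Size: 4

This assigns 4 workers to 4 distinct jobs.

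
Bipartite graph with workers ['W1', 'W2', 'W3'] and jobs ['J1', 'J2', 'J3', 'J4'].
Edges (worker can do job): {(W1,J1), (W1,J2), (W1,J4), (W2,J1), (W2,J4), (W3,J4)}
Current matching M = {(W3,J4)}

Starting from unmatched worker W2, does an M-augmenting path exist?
Yes: W2 → J1

An M-augmenting path alternates non-matching / matching edges, starting and ending at unmatched vertices.
Path: W2 → J1
(J1 is unmatched in M, so the path is augmenting.)
Flipping edges along this path would increase |M| from 1 to 2.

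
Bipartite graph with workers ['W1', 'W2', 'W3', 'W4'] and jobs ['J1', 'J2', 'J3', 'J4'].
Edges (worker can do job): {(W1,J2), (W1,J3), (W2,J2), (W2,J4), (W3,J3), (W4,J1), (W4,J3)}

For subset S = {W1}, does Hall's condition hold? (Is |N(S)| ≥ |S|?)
Yes: |N(S)| = 2, |S| = 1

Subset S = {W1}
Neighbors N(S) = {J2, J3}

|N(S)| = 2, |S| = 1
Hall's condition: |N(S)| ≥ |S| is satisfied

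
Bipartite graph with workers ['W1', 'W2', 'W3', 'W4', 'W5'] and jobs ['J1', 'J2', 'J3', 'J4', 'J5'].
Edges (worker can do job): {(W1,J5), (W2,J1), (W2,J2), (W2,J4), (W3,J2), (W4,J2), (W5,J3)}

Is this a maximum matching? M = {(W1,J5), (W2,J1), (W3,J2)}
No, size 3 is not maximum

Proposed matching has size 3.
Maximum matching size for this graph: 4.

This is NOT maximum - can be improved to size 4.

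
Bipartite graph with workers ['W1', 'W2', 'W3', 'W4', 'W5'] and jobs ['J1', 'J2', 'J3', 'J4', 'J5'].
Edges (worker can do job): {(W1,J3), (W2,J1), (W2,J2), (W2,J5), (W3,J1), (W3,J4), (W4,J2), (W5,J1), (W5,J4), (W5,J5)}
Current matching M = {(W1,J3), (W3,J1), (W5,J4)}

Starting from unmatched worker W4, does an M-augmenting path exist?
Yes: W4 → J2

An M-augmenting path alternates non-matching / matching edges, starting and ending at unmatched vertices.
Path: W4 → J2
(J2 is unmatched in M, so the path is augmenting.)
Flipping edges along this path would increase |M| from 3 to 4.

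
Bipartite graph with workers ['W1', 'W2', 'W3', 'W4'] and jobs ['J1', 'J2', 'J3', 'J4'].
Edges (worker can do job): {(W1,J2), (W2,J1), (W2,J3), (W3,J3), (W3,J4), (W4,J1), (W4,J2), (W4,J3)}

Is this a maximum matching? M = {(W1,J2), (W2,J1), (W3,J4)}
No, size 3 is not maximum

Proposed matching has size 3.
Maximum matching size for this graph: 4.

This is NOT maximum - can be improved to size 4.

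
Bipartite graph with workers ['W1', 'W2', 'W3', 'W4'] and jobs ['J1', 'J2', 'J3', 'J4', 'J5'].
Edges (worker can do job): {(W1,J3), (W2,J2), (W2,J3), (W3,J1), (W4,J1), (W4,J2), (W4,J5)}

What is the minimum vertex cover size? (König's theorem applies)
Minimum vertex cover size = 4

By König's theorem: in bipartite graphs,
min vertex cover = max matching = 4

Maximum matching has size 4, so minimum vertex cover also has size 4.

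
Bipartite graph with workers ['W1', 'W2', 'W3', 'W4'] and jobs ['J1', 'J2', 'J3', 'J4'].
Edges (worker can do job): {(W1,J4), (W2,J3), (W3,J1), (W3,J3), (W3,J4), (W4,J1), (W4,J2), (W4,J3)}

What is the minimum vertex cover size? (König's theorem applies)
Minimum vertex cover size = 4

By König's theorem: in bipartite graphs,
min vertex cover = max matching = 4

Maximum matching has size 4, so minimum vertex cover also has size 4.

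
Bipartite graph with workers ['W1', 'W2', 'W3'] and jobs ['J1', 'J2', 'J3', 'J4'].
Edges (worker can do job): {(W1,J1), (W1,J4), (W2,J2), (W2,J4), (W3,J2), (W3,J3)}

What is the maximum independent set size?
Maximum independent set = 4

By König's theorem:
- Min vertex cover = Max matching = 3
- Max independent set = Total vertices - Min vertex cover
- Max independent set = 7 - 3 = 4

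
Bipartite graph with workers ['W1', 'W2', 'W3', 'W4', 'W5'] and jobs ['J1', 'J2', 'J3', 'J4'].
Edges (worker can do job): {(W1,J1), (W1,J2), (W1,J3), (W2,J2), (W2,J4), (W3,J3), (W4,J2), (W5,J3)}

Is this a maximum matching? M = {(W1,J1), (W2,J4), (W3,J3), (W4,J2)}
Yes, size 4 is maximum

Proposed matching has size 4.
Maximum matching size for this graph: 4.

This is a maximum matching.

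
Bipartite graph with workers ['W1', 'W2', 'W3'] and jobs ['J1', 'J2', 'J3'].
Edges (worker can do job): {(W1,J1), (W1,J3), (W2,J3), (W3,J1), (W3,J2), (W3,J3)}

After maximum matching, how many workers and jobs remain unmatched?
Unmatched: 0 workers, 0 jobs

Maximum matching size: 3
Workers: 3 total, 3 matched, 0 unmatched
Jobs: 3 total, 3 matched, 0 unmatched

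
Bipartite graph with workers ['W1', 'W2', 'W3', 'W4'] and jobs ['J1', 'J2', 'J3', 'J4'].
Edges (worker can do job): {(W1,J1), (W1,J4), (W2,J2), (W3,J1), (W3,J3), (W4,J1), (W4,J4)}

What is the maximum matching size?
Maximum matching size = 4

Maximum matching: {(W1,J4), (W2,J2), (W3,J3), (W4,J1)}
Size: 4

This assigns 4 workers to 4 distinct jobs.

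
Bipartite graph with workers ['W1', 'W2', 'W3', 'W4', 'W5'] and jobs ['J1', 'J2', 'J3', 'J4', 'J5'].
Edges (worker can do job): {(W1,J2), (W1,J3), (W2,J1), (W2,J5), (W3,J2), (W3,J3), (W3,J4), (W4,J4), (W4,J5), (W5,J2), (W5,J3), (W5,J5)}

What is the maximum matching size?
Maximum matching size = 5

Maximum matching: {(W1,J3), (W2,J1), (W3,J4), (W4,J5), (W5,J2)}
Size: 5

This assigns 5 workers to 5 distinct jobs.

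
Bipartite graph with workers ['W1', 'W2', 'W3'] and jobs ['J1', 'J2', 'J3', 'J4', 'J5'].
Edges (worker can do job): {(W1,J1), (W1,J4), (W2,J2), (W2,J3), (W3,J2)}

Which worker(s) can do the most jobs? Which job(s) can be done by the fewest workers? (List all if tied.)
Most versatile: W1, W2 (2 jobs); Least covered: J5 (0 workers)

Worker degrees (jobs they can do): W1:2, W2:2, W3:1
Job degrees (workers who can do it): J1:1, J2:2, J3:1, J4:1, J5:0

Maximum worker degree is 2, achieved by: W1, W2
Minimum job degree is 0, achieved by: J5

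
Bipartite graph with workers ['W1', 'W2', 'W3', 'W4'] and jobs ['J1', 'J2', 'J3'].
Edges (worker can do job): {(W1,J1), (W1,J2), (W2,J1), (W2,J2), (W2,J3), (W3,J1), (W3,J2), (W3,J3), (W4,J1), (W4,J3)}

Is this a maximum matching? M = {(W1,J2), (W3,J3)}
No, size 2 is not maximum

Proposed matching has size 2.
Maximum matching size for this graph: 3.

This is NOT maximum - can be improved to size 3.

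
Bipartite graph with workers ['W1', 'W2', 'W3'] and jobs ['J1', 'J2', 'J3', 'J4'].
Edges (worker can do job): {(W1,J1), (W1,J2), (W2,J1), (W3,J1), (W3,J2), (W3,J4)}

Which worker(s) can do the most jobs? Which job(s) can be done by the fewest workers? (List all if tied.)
Most versatile: W3 (3 jobs); Least covered: J3 (0 workers)

Worker degrees (jobs they can do): W1:2, W2:1, W3:3
Job degrees (workers who can do it): J1:3, J2:2, J3:0, J4:1

Maximum worker degree is 3, achieved by: W3
Minimum job degree is 0, achieved by: J3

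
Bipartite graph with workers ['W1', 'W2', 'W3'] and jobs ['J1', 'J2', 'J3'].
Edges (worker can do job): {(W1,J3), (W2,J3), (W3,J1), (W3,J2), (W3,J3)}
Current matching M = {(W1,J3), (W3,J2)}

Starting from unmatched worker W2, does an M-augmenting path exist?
No augmenting path from W2

Alternating search from W2 reaches jobs: {J3}.
Every reachable job is already matched in M, and following those matched edges back to workers exposes no further unvisited jobs.
No M-augmenting path from W2 exists.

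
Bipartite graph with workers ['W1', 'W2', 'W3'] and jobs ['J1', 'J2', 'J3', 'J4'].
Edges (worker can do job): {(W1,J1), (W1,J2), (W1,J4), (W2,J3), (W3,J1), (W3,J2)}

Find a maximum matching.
Matching: {(W1,J1), (W2,J3), (W3,J2)}

Maximum matching (size 3):
  W1 → J1
  W2 → J3
  W3 → J2

Each worker is assigned to at most one job, and each job to at most one worker.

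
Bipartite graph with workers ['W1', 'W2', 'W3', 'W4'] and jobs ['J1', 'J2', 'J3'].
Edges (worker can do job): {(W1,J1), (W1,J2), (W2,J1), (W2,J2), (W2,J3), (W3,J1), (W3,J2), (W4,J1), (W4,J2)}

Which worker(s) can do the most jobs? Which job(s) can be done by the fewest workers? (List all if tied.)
Most versatile: W2 (3 jobs); Least covered: J3 (1 workers)

Worker degrees (jobs they can do): W1:2, W2:3, W3:2, W4:2
Job degrees (workers who can do it): J1:4, J2:4, J3:1

Maximum worker degree is 3, achieved by: W2
Minimum job degree is 1, achieved by: J3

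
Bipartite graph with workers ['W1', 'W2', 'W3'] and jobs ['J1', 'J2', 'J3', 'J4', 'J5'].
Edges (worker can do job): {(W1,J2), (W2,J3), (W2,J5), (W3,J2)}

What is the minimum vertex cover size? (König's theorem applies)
Minimum vertex cover size = 2

By König's theorem: in bipartite graphs,
min vertex cover = max matching = 2

Maximum matching has size 2, so minimum vertex cover also has size 2.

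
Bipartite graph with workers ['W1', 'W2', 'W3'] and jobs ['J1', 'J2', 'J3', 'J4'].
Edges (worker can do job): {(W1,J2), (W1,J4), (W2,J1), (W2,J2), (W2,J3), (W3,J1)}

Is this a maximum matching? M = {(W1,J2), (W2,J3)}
No, size 2 is not maximum

Proposed matching has size 2.
Maximum matching size for this graph: 3.

This is NOT maximum - can be improved to size 3.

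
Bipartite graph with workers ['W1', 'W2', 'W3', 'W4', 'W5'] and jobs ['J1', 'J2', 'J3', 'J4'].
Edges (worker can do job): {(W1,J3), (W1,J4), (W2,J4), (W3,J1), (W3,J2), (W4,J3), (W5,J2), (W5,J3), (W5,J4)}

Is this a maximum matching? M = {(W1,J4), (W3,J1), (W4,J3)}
No, size 3 is not maximum

Proposed matching has size 3.
Maximum matching size for this graph: 4.

This is NOT maximum - can be improved to size 4.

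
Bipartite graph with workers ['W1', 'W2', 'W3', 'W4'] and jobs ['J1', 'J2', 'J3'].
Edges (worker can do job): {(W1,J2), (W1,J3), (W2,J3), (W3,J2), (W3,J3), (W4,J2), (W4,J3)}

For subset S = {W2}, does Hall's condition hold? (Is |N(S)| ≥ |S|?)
Yes: |N(S)| = 1, |S| = 1

Subset S = {W2}
Neighbors N(S) = {J3}

|N(S)| = 1, |S| = 1
Hall's condition: |N(S)| ≥ |S| is satisfied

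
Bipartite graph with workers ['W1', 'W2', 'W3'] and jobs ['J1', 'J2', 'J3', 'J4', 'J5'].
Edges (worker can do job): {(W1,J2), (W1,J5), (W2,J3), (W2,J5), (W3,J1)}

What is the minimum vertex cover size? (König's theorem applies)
Minimum vertex cover size = 3

By König's theorem: in bipartite graphs,
min vertex cover = max matching = 3

Maximum matching has size 3, so minimum vertex cover also has size 3.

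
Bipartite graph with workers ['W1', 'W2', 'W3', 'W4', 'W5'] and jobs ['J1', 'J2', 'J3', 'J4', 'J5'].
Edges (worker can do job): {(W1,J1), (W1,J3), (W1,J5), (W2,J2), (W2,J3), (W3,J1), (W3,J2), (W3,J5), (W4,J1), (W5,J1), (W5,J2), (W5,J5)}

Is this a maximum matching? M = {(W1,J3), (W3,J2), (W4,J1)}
No, size 3 is not maximum

Proposed matching has size 3.
Maximum matching size for this graph: 4.

This is NOT maximum - can be improved to size 4.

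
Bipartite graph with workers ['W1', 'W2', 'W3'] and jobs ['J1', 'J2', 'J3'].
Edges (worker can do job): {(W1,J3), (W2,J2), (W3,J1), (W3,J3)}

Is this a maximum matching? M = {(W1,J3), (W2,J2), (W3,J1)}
Yes, size 3 is maximum

Proposed matching has size 3.
Maximum matching size for this graph: 3.

This is a maximum matching.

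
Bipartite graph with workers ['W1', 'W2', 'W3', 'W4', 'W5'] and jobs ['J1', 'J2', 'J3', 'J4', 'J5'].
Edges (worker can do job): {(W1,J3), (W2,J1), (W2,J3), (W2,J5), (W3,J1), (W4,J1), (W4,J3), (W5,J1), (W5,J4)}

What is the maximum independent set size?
Maximum independent set = 6

By König's theorem:
- Min vertex cover = Max matching = 4
- Max independent set = Total vertices - Min vertex cover
- Max independent set = 10 - 4 = 6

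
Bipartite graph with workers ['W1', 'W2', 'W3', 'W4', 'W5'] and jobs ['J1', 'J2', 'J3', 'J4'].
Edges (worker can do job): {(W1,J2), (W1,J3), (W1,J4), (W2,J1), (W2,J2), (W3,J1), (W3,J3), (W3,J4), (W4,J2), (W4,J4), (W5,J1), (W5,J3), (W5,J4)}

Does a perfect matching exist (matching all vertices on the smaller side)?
Yes, perfect matching exists (size 4)

Perfect matching: {(W2,J1), (W3,J3), (W4,J2), (W5,J4)}
All 4 vertices on the smaller side are matched.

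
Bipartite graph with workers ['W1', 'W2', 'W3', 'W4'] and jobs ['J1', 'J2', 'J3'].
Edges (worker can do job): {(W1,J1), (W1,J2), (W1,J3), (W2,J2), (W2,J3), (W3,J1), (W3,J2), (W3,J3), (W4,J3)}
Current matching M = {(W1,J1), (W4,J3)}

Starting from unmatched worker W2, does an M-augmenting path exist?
Yes: W2 → J2

An M-augmenting path alternates non-matching / matching edges, starting and ending at unmatched vertices.
Path: W2 → J2
(J2 is unmatched in M, so the path is augmenting.)
Flipping edges along this path would increase |M| from 2 to 3.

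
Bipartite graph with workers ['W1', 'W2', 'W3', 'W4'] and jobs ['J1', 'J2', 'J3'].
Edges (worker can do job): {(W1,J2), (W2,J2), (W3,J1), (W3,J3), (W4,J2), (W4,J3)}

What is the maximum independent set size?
Maximum independent set = 4

By König's theorem:
- Min vertex cover = Max matching = 3
- Max independent set = Total vertices - Min vertex cover
- Max independent set = 7 - 3 = 4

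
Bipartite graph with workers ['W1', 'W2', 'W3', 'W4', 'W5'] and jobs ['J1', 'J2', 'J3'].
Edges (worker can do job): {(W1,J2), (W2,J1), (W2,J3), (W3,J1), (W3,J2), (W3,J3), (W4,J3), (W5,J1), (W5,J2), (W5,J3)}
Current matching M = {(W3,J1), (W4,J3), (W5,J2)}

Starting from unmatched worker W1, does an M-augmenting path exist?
No augmenting path from W1

Alternating search from W1 reaches jobs: {J1, J2, J3}.
Every reachable job is already matched in M, and following those matched edges back to workers exposes no further unvisited jobs.
No M-augmenting path from W1 exists.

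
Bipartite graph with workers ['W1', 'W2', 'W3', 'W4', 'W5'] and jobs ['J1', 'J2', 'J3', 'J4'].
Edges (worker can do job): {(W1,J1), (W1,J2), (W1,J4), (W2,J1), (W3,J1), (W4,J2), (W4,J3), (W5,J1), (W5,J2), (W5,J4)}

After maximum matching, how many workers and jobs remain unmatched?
Unmatched: 1 workers, 0 jobs

Maximum matching size: 4
Workers: 5 total, 4 matched, 1 unmatched
Jobs: 4 total, 4 matched, 0 unmatched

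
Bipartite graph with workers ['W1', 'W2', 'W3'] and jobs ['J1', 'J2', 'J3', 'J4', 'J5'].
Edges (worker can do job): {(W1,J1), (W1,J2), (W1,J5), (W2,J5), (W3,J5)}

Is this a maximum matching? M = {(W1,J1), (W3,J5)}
Yes, size 2 is maximum

Proposed matching has size 2.
Maximum matching size for this graph: 2.

This is a maximum matching.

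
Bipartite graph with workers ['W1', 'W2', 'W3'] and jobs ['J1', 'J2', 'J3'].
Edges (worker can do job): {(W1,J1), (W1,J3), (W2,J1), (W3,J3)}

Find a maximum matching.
Matching: {(W1,J1), (W3,J3)}

Maximum matching (size 2):
  W1 → J1
  W3 → J3

Each worker is assigned to at most one job, and each job to at most one worker.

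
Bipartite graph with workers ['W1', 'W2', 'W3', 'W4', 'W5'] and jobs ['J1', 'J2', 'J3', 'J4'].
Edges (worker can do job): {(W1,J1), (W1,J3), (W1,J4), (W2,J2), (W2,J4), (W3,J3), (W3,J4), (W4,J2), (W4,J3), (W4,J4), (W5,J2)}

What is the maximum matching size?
Maximum matching size = 4

Maximum matching: {(W1,J1), (W3,J4), (W4,J3), (W5,J2)}
Size: 4

This assigns 4 workers to 4 distinct jobs.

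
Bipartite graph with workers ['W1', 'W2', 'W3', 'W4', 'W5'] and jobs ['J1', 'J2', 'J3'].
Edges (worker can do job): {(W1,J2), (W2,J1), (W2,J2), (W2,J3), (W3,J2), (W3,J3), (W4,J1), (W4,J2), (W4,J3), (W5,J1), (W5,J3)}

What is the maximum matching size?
Maximum matching size = 3

Maximum matching: {(W3,J3), (W4,J2), (W5,J1)}
Size: 3

This assigns 3 workers to 3 distinct jobs.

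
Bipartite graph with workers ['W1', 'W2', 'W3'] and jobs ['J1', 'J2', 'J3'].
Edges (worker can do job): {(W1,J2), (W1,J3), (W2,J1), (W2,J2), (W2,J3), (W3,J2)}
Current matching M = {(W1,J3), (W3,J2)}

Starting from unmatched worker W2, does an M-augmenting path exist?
Yes: W2 → J1

An M-augmenting path alternates non-matching / matching edges, starting and ending at unmatched vertices.
Path: W2 → J1
(J1 is unmatched in M, so the path is augmenting.)
Flipping edges along this path would increase |M| from 2 to 3.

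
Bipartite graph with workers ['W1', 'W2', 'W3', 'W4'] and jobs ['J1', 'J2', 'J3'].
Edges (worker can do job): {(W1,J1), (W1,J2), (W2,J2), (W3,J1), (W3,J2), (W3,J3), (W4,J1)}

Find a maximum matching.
Matching: {(W1,J2), (W3,J3), (W4,J1)}

Maximum matching (size 3):
  W1 → J2
  W3 → J3
  W4 → J1

Each worker is assigned to at most one job, and each job to at most one worker.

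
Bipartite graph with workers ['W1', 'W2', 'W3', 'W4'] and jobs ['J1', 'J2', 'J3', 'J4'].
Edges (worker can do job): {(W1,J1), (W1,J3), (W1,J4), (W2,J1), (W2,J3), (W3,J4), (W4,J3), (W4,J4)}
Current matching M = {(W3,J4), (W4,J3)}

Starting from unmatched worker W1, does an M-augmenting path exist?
Yes: W1 → J1

An M-augmenting path alternates non-matching / matching edges, starting and ending at unmatched vertices.
Path: W1 → J1
(J1 is unmatched in M, so the path is augmenting.)
Flipping edges along this path would increase |M| from 2 to 3.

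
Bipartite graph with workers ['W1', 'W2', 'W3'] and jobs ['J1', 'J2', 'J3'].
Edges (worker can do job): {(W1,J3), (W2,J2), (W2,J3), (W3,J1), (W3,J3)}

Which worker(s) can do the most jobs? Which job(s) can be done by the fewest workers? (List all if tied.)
Most versatile: W2, W3 (2 jobs); Least covered: J1, J2 (1 workers)

Worker degrees (jobs they can do): W1:1, W2:2, W3:2
Job degrees (workers who can do it): J1:1, J2:1, J3:3

Maximum worker degree is 2, achieved by: W2, W3
Minimum job degree is 1, achieved by: J1, J2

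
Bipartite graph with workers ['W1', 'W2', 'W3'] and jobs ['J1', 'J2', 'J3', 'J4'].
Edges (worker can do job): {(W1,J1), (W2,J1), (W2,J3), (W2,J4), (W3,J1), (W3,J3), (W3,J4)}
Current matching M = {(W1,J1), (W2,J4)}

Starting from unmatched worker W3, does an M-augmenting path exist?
Yes: W3 → J3

An M-augmenting path alternates non-matching / matching edges, starting and ending at unmatched vertices.
Path: W3 → J3
(J3 is unmatched in M, so the path is augmenting.)
Flipping edges along this path would increase |M| from 2 to 3.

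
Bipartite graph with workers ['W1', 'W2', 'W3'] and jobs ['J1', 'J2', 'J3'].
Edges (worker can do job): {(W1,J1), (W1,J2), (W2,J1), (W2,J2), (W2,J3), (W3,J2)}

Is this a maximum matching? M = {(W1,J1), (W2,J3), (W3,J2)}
Yes, size 3 is maximum

Proposed matching has size 3.
Maximum matching size for this graph: 3.

This is a maximum matching.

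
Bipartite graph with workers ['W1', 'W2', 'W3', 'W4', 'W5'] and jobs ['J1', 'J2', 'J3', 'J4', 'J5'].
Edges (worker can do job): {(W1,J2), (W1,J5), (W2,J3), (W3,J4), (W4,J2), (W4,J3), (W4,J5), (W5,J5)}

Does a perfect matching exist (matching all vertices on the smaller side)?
No, maximum matching has size 4 < 5

Maximum matching has size 4, need 5 for perfect matching.
Unmatched workers: ['W2']
Unmatched jobs: ['J1']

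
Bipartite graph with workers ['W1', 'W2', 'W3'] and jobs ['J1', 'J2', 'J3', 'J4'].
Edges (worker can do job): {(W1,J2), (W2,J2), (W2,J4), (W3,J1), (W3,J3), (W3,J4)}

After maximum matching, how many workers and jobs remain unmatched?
Unmatched: 0 workers, 1 jobs

Maximum matching size: 3
Workers: 3 total, 3 matched, 0 unmatched
Jobs: 4 total, 3 matched, 1 unmatched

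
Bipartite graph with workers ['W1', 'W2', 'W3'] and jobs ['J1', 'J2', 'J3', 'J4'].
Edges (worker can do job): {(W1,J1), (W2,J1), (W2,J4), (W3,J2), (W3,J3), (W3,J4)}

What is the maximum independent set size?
Maximum independent set = 4

By König's theorem:
- Min vertex cover = Max matching = 3
- Max independent set = Total vertices - Min vertex cover
- Max independent set = 7 - 3 = 4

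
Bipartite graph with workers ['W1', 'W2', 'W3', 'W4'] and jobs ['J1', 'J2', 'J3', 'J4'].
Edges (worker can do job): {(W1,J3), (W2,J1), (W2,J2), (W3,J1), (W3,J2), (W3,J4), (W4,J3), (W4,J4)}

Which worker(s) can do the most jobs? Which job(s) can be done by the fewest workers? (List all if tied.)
Most versatile: W3 (3 jobs); Least covered: J1, J2, J3, J4 (2 workers)

Worker degrees (jobs they can do): W1:1, W2:2, W3:3, W4:2
Job degrees (workers who can do it): J1:2, J2:2, J3:2, J4:2

Maximum worker degree is 3, achieved by: W3
Minimum job degree is 2, achieved by: J1, J2, J3, J4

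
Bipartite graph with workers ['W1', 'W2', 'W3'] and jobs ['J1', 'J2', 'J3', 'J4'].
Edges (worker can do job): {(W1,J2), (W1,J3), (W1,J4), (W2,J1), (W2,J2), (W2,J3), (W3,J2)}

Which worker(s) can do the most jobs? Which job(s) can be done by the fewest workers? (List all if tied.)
Most versatile: W1, W2 (3 jobs); Least covered: J1, J4 (1 workers)

Worker degrees (jobs they can do): W1:3, W2:3, W3:1
Job degrees (workers who can do it): J1:1, J2:3, J3:2, J4:1

Maximum worker degree is 3, achieved by: W1, W2
Minimum job degree is 1, achieved by: J1, J4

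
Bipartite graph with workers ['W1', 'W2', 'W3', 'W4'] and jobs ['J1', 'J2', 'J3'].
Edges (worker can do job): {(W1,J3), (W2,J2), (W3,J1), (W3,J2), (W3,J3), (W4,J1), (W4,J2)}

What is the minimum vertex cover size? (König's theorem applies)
Minimum vertex cover size = 3

By König's theorem: in bipartite graphs,
min vertex cover = max matching = 3

Maximum matching has size 3, so minimum vertex cover also has size 3.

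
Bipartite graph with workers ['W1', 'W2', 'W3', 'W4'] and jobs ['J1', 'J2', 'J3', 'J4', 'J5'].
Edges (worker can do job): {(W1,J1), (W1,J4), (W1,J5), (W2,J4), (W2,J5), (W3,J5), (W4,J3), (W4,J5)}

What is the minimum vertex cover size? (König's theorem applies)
Minimum vertex cover size = 4

By König's theorem: in bipartite graphs,
min vertex cover = max matching = 4

Maximum matching has size 4, so minimum vertex cover also has size 4.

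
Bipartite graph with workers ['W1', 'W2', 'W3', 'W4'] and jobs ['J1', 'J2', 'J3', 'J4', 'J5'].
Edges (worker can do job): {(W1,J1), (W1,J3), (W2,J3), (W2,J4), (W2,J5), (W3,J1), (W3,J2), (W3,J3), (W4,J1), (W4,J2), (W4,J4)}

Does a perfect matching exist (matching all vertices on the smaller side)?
Yes, perfect matching exists (size 4)

Perfect matching: {(W1,J3), (W2,J5), (W3,J1), (W4,J2)}
All 4 vertices on the smaller side are matched.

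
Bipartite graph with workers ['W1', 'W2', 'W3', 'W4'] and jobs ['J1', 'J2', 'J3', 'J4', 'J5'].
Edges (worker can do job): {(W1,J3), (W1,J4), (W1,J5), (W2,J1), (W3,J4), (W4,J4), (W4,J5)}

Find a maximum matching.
Matching: {(W1,J3), (W2,J1), (W3,J4), (W4,J5)}

Maximum matching (size 4):
  W1 → J3
  W2 → J1
  W3 → J4
  W4 → J5

Each worker is assigned to at most one job, and each job to at most one worker.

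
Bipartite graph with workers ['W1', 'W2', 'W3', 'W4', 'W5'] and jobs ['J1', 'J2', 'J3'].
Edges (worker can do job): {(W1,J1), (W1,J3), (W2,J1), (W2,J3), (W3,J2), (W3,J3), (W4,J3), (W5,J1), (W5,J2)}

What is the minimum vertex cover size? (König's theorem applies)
Minimum vertex cover size = 3

By König's theorem: in bipartite graphs,
min vertex cover = max matching = 3

Maximum matching has size 3, so minimum vertex cover also has size 3.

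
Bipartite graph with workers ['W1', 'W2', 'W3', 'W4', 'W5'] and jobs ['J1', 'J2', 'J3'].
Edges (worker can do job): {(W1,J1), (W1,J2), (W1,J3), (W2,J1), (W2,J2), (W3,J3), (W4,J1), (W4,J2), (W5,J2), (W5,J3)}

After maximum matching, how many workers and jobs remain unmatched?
Unmatched: 2 workers, 0 jobs

Maximum matching size: 3
Workers: 5 total, 3 matched, 2 unmatched
Jobs: 3 total, 3 matched, 0 unmatched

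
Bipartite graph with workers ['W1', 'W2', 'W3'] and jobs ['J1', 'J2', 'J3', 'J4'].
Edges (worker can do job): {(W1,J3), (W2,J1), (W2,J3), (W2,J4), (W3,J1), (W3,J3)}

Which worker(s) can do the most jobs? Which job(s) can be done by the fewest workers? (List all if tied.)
Most versatile: W2 (3 jobs); Least covered: J2 (0 workers)

Worker degrees (jobs they can do): W1:1, W2:3, W3:2
Job degrees (workers who can do it): J1:2, J2:0, J3:3, J4:1

Maximum worker degree is 3, achieved by: W2
Minimum job degree is 0, achieved by: J2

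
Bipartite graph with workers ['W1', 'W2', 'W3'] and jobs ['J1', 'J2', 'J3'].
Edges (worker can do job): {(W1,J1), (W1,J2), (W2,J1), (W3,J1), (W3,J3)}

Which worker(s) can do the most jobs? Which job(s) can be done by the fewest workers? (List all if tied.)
Most versatile: W1, W3 (2 jobs); Least covered: J2, J3 (1 workers)

Worker degrees (jobs they can do): W1:2, W2:1, W3:2
Job degrees (workers who can do it): J1:3, J2:1, J3:1

Maximum worker degree is 2, achieved by: W1, W3
Minimum job degree is 1, achieved by: J2, J3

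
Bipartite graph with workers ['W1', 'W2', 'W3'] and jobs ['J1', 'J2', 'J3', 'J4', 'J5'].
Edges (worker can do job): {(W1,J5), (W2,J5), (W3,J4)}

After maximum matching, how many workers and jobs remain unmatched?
Unmatched: 1 workers, 3 jobs

Maximum matching size: 2
Workers: 3 total, 2 matched, 1 unmatched
Jobs: 5 total, 2 matched, 3 unmatched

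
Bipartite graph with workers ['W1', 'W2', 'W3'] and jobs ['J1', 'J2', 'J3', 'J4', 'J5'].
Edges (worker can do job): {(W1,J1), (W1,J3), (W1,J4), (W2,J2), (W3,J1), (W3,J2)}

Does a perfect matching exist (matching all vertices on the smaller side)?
Yes, perfect matching exists (size 3)

Perfect matching: {(W1,J4), (W2,J2), (W3,J1)}
All 3 vertices on the smaller side are matched.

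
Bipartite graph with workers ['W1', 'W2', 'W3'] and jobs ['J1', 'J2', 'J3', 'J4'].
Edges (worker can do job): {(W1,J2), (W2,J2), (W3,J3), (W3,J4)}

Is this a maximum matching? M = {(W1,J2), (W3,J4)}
Yes, size 2 is maximum

Proposed matching has size 2.
Maximum matching size for this graph: 2.

This is a maximum matching.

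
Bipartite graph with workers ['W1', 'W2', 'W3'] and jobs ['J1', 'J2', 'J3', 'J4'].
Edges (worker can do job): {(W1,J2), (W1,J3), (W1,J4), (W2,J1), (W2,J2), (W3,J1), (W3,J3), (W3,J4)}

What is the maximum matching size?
Maximum matching size = 3

Maximum matching: {(W1,J2), (W2,J1), (W3,J4)}
Size: 3

This assigns 3 workers to 3 distinct jobs.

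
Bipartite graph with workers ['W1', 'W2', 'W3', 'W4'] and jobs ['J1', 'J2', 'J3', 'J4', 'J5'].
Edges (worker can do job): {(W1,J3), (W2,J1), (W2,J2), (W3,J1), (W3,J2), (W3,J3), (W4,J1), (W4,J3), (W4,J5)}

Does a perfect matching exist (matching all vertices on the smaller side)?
Yes, perfect matching exists (size 4)

Perfect matching: {(W1,J3), (W2,J2), (W3,J1), (W4,J5)}
All 4 vertices on the smaller side are matched.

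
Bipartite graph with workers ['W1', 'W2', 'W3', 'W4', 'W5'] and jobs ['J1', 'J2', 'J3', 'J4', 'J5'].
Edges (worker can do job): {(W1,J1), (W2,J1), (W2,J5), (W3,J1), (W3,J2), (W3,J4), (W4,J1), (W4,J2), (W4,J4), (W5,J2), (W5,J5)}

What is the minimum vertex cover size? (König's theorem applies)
Minimum vertex cover size = 4

By König's theorem: in bipartite graphs,
min vertex cover = max matching = 4

Maximum matching has size 4, so minimum vertex cover also has size 4.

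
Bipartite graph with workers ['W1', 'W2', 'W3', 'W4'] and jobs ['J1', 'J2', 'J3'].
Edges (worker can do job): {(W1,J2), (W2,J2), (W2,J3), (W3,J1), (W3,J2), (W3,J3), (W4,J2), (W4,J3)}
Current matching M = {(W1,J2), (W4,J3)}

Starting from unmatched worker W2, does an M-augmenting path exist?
No augmenting path from W2

Alternating search from W2 reaches jobs: {J2, J3}.
Every reachable job is already matched in M, and following those matched edges back to workers exposes no further unvisited jobs.
No M-augmenting path from W2 exists.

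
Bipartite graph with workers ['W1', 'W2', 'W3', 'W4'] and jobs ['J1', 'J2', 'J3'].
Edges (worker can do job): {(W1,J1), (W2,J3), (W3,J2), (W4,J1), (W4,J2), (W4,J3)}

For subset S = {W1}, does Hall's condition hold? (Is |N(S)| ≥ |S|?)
Yes: |N(S)| = 1, |S| = 1

Subset S = {W1}
Neighbors N(S) = {J1}

|N(S)| = 1, |S| = 1
Hall's condition: |N(S)| ≥ |S| is satisfied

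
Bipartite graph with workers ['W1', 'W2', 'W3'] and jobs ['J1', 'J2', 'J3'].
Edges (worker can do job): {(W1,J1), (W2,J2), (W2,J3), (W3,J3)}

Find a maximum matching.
Matching: {(W1,J1), (W2,J2), (W3,J3)}

Maximum matching (size 3):
  W1 → J1
  W2 → J2
  W3 → J3

Each worker is assigned to at most one job, and each job to at most one worker.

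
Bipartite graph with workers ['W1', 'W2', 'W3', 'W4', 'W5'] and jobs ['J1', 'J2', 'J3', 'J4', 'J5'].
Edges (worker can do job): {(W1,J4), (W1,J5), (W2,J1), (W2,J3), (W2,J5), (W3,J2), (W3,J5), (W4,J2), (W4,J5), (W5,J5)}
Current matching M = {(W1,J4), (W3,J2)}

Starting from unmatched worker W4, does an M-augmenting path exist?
Yes: W4 → J5

An M-augmenting path alternates non-matching / matching edges, starting and ending at unmatched vertices.
Path: W4 → J5
(J5 is unmatched in M, so the path is augmenting.)
Flipping edges along this path would increase |M| from 2 to 3.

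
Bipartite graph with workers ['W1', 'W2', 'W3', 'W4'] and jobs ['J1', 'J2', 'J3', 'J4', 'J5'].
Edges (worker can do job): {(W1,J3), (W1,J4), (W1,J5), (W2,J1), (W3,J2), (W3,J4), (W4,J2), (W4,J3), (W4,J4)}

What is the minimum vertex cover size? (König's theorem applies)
Minimum vertex cover size = 4

By König's theorem: in bipartite graphs,
min vertex cover = max matching = 4

Maximum matching has size 4, so minimum vertex cover also has size 4.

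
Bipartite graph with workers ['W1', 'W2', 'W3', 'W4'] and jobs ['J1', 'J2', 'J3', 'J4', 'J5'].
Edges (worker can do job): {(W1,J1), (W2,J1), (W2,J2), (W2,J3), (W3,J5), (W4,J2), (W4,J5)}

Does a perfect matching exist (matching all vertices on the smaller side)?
Yes, perfect matching exists (size 4)

Perfect matching: {(W1,J1), (W2,J3), (W3,J5), (W4,J2)}
All 4 vertices on the smaller side are matched.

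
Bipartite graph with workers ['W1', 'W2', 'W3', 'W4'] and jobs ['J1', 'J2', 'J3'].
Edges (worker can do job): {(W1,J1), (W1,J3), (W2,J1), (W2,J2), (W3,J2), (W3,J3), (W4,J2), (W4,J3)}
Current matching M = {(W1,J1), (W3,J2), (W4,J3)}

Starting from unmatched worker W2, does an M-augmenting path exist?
No augmenting path from W2

Alternating search from W2 reaches jobs: {J1, J2, J3}.
Every reachable job is already matched in M, and following those matched edges back to workers exposes no further unvisited jobs.
No M-augmenting path from W2 exists.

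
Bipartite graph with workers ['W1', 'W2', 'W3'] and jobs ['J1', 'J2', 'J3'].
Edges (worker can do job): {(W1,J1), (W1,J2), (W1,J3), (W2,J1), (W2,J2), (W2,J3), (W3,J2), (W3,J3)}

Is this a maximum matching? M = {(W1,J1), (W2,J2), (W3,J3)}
Yes, size 3 is maximum

Proposed matching has size 3.
Maximum matching size for this graph: 3.

This is a maximum matching.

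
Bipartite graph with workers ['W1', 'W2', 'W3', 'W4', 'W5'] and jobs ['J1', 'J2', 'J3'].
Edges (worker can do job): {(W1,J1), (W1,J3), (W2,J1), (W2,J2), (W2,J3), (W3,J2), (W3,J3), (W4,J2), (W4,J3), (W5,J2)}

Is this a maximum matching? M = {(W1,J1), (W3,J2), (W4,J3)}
Yes, size 3 is maximum

Proposed matching has size 3.
Maximum matching size for this graph: 3.

This is a maximum matching.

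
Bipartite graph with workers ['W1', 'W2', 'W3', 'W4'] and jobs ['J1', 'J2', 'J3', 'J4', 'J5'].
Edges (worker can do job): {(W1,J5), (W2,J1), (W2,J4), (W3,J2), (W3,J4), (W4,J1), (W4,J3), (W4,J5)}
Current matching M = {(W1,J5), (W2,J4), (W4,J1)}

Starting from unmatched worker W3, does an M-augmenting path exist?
Yes: W3 → J2

An M-augmenting path alternates non-matching / matching edges, starting and ending at unmatched vertices.
Path: W3 → J2
(J2 is unmatched in M, so the path is augmenting.)
Flipping edges along this path would increase |M| from 3 to 4.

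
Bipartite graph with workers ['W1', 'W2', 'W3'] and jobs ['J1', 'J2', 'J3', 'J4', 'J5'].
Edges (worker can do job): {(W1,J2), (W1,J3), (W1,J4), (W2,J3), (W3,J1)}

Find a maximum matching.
Matching: {(W1,J4), (W2,J3), (W3,J1)}

Maximum matching (size 3):
  W1 → J4
  W2 → J3
  W3 → J1

Each worker is assigned to at most one job, and each job to at most one worker.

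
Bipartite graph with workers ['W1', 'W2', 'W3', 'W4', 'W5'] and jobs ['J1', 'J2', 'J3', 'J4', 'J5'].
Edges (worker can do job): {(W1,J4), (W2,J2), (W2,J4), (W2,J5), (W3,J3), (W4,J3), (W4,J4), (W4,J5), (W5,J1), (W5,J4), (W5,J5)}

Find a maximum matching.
Matching: {(W1,J4), (W2,J2), (W3,J3), (W4,J5), (W5,J1)}

Maximum matching (size 5):
  W1 → J4
  W2 → J2
  W3 → J3
  W4 → J5
  W5 → J1

Each worker is assigned to at most one job, and each job to at most one worker.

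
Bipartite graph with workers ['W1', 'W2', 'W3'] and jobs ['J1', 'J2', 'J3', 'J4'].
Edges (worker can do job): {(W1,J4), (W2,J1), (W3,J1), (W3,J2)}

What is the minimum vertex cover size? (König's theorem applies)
Minimum vertex cover size = 3

By König's theorem: in bipartite graphs,
min vertex cover = max matching = 3

Maximum matching has size 3, so minimum vertex cover also has size 3.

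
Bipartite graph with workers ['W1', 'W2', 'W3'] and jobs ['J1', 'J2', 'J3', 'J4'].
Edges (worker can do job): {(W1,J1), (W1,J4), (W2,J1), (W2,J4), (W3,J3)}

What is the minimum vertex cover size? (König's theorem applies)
Minimum vertex cover size = 3

By König's theorem: in bipartite graphs,
min vertex cover = max matching = 3

Maximum matching has size 3, so minimum vertex cover also has size 3.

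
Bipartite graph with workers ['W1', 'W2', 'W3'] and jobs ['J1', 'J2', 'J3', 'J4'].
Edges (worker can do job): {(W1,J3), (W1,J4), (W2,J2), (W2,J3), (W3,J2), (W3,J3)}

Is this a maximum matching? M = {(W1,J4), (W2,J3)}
No, size 2 is not maximum

Proposed matching has size 2.
Maximum matching size for this graph: 3.

This is NOT maximum - can be improved to size 3.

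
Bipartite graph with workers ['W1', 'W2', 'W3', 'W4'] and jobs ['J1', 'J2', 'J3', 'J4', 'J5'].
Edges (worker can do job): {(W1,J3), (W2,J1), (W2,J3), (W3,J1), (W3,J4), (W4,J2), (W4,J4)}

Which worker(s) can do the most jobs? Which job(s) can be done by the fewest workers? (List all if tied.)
Most versatile: W2, W3, W4 (2 jobs); Least covered: J5 (0 workers)

Worker degrees (jobs they can do): W1:1, W2:2, W3:2, W4:2
Job degrees (workers who can do it): J1:2, J2:1, J3:2, J4:2, J5:0

Maximum worker degree is 2, achieved by: W2, W3, W4
Minimum job degree is 0, achieved by: J5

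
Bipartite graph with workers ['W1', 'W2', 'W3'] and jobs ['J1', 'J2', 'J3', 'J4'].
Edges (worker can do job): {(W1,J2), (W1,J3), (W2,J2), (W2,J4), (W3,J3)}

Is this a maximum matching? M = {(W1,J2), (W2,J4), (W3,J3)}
Yes, size 3 is maximum

Proposed matching has size 3.
Maximum matching size for this graph: 3.

This is a maximum matching.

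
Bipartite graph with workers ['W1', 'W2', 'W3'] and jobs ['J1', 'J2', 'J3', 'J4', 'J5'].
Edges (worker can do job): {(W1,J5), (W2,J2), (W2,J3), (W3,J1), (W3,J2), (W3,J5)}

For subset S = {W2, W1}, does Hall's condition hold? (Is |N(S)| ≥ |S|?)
Yes: |N(S)| = 3, |S| = 2

Subset S = {W2, W1}
Neighbors N(S) = {J2, J3, J5}

|N(S)| = 3, |S| = 2
Hall's condition: |N(S)| ≥ |S| is satisfied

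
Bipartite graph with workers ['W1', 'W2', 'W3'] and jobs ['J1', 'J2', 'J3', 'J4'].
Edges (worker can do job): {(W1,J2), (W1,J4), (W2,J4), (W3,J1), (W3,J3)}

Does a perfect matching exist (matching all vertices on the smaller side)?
Yes, perfect matching exists (size 3)

Perfect matching: {(W1,J2), (W2,J4), (W3,J3)}
All 3 vertices on the smaller side are matched.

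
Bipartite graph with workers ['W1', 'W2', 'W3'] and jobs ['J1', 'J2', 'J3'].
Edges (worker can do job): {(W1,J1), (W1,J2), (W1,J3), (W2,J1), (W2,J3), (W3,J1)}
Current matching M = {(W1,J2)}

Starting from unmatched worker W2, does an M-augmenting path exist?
Yes: W2 → J1

An M-augmenting path alternates non-matching / matching edges, starting and ending at unmatched vertices.
Path: W2 → J1
(J1 is unmatched in M, so the path is augmenting.)
Flipping edges along this path would increase |M| from 1 to 2.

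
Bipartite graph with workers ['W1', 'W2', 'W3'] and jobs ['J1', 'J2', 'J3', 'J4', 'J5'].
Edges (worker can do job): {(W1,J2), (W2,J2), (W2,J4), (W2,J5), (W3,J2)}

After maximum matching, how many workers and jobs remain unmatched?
Unmatched: 1 workers, 3 jobs

Maximum matching size: 2
Workers: 3 total, 2 matched, 1 unmatched
Jobs: 5 total, 2 matched, 3 unmatched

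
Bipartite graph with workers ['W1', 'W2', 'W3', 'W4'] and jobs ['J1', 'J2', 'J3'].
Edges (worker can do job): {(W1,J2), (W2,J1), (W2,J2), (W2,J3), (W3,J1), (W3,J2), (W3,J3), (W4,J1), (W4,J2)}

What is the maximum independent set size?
Maximum independent set = 4

By König's theorem:
- Min vertex cover = Max matching = 3
- Max independent set = Total vertices - Min vertex cover
- Max independent set = 7 - 3 = 4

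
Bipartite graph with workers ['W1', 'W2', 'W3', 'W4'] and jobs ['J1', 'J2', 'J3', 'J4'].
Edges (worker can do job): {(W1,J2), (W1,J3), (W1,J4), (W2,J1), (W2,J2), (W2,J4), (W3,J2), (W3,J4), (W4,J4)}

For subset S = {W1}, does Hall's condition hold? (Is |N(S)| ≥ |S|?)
Yes: |N(S)| = 3, |S| = 1

Subset S = {W1}
Neighbors N(S) = {J2, J3, J4}

|N(S)| = 3, |S| = 1
Hall's condition: |N(S)| ≥ |S| is satisfied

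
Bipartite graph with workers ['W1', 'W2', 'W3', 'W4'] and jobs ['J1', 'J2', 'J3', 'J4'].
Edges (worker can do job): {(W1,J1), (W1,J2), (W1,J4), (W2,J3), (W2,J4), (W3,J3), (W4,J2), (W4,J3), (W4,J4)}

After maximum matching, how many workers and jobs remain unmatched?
Unmatched: 0 workers, 0 jobs

Maximum matching size: 4
Workers: 4 total, 4 matched, 0 unmatched
Jobs: 4 total, 4 matched, 0 unmatched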